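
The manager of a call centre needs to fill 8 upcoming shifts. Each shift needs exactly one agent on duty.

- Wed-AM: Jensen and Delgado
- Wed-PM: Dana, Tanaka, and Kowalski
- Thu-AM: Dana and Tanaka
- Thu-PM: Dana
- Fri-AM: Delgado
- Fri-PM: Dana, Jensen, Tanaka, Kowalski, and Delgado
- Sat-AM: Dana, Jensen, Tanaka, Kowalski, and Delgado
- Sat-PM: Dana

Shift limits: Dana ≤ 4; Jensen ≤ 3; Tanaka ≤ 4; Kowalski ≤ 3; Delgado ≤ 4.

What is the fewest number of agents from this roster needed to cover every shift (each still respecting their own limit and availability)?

8 slots to fill and no one can take more than 4, so at least ⌈8/4⌉ = 2 agents are needed.
Dana and Delgado alone can cover everything: Wed-AM→Delgado, Wed-PM→Dana, Thu-AM→Dana, Thu-PM→Dana, Fri-AM→Delgado, Fri-PM→Delgado, Sat-AM→Delgado, Sat-PM→Dana.

2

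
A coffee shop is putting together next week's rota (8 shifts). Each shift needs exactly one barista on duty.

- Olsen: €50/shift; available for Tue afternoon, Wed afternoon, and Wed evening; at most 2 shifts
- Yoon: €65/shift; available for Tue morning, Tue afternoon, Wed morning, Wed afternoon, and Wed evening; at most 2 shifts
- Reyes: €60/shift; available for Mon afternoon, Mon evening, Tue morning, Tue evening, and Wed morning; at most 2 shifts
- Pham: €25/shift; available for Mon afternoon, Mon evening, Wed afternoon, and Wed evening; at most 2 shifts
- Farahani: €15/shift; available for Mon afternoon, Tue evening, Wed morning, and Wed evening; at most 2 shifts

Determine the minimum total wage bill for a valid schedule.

€300

Picking the cheapest available barista for each shift independently would cost €220, but that ignores the shift limits.
An optimal schedule: Mon afternoon→Farahani, Mon evening→Pham, Tue morning→Reyes, Tue afternoon→Olsen, Tue evening→Farahani, Wed morning→Reyes, Wed afternoon→Pham, Wed evening→Olsen.
Total: 15 + 25 + 60 + 50 + 15 + 60 + 25 + 50 = €300.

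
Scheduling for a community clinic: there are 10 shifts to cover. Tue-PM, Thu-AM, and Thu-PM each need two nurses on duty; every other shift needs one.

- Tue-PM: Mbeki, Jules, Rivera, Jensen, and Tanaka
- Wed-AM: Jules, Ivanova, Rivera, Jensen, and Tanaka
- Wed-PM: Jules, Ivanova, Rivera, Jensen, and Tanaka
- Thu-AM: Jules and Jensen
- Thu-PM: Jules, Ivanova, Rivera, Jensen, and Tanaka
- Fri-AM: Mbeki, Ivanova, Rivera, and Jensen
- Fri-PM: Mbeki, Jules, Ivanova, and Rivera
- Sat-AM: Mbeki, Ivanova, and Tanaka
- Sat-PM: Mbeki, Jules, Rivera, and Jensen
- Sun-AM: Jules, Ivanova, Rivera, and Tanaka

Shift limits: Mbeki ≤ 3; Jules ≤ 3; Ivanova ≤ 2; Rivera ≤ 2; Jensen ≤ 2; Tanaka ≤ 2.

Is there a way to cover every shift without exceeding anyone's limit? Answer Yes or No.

Yes

Thu-AM can only be covered by Jules and Jensen, so that assignment is forced.
One valid schedule: Tue-PM→Rivera+Jensen, Wed-AM→Ivanova, Wed-PM→Ivanova, Thu-AM→Jules+Jensen, Thu-PM→Rivera+Tanaka, Fri-AM→Mbeki, Fri-PM→Mbeki, Sat-AM→Mbeki, Sat-PM→Jules, Sun-AM→Jules.
Loads: Mbeki 3/3, Jules 3/3, Ivanova 2/2, Rivera 2/2, Jensen 2/2, Tanaka 1/2 — all within limits.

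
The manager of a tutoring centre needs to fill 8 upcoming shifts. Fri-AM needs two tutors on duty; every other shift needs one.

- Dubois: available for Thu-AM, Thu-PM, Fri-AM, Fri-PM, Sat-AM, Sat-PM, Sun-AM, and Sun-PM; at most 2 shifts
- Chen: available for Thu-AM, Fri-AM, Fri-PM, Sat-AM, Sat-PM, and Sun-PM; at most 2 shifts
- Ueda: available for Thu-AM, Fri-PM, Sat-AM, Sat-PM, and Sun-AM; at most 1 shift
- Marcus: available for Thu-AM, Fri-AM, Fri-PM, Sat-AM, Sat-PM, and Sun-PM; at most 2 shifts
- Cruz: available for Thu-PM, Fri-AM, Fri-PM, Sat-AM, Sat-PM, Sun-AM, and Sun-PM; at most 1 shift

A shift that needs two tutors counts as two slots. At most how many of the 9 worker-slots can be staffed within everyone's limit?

8

Total capacity across all tutors is 2+2+1+2+1 = 8, and 9 slots are needed, so at most 8 can be filled.
An assignment achieving 8: Thu-AM→Chen, Thu-PM→Dubois, Fri-AM→Chen+Marcus, Fri-PM→Ueda, Sat-AM→Cruz, Sun-AM→Dubois, Sun-PM→Marcus.
Loads: Dubois 2/2, Chen 2/2, Ueda 1/1, Marcus 2/2, Cruz 1/1.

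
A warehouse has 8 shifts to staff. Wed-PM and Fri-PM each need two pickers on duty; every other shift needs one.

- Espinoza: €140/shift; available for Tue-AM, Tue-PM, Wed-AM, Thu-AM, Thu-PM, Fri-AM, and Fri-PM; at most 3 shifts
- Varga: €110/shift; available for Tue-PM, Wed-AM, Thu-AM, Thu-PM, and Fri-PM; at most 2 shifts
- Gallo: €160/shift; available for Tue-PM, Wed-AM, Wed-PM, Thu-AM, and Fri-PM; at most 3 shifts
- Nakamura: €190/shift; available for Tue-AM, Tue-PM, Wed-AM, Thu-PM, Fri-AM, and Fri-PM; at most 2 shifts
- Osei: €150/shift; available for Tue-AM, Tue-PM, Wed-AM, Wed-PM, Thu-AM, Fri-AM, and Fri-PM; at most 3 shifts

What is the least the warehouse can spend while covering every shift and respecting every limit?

Wed-PM can only be covered by Gallo and Osei, so that assignment is forced.
Picking the cheapest available picker for each shift independently would cost €1280, but that ignores the shift limits.
An optimal schedule: Tue-AM→Espinoza, Tue-PM→Espinoza, Wed-AM→Osei, Wed-PM→Osei+Gallo, Thu-AM→Varga, Thu-PM→Varga, Fri-AM→Espinoza, Fri-PM→Osei+Gallo.
Total: 140 + 140 + 150 + 150 + 160 + 110 + 110 + 140 + 150 + 160 = €1410.

€1410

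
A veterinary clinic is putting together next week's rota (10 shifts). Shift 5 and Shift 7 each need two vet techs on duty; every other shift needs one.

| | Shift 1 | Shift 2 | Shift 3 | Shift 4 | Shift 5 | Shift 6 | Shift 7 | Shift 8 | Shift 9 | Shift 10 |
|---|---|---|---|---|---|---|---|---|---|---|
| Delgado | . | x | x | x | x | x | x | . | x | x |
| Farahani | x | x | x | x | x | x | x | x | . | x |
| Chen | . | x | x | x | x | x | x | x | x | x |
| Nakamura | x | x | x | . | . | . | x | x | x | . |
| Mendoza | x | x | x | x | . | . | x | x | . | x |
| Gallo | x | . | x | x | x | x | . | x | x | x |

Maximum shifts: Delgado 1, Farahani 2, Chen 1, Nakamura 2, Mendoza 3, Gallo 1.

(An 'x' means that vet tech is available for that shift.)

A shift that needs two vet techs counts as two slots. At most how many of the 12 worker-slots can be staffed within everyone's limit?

10

Total capacity across all vet techs is 1+2+1+2+3+1 = 10, and 12 slots are needed, so at most 10 can be filled.
An assignment achieving 10: Shift 1→Farahani, Shift 2→Nakamura, Shift 4→Mendoza, Shift 5→Delgado+Farahani, Shift 6→Chen, Shift 7→Mendoza, Shift 8→Mendoza, Shift 9→Nakamura, Shift 10→Gallo.
Loads: Delgado 1/1, Farahani 2/2, Chen 1/1, Nakamura 2/2, Mendoza 3/3, Gallo 1/1.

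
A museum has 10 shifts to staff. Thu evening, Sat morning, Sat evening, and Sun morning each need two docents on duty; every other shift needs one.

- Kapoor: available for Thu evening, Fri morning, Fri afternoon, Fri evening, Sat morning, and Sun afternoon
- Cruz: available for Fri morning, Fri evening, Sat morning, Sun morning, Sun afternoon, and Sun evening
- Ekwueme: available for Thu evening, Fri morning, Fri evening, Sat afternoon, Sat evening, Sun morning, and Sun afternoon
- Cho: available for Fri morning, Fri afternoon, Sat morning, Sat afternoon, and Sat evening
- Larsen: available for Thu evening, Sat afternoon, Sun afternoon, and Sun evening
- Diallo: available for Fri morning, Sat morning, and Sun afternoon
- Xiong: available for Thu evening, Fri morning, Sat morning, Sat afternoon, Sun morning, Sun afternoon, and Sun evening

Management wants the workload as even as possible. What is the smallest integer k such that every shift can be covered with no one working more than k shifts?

With 7 docents and 14 worker-slots to fill, someone must work at least ⌈14/7⌉ = 2 shifts, so k ≥ 2.
k = 2 works: Thu evening→Larsen+Xiong, Fri morning→Diallo, Fri afternoon→Kapoor, Fri evening→Kapoor, Sat morning→Diallo+Xiong, Sat afternoon→Cho, Sat evening→Ekwueme+Cho, Sun morning→Cruz+Ekwueme, Sun afternoon→Larsen, Sun evening→Cruz.
Loads: Kapoor 2, Cruz 2, Ekwueme 2, Cho 2, Larsen 2, Diallo 2, Xiong 2 — all ≤ 2.

2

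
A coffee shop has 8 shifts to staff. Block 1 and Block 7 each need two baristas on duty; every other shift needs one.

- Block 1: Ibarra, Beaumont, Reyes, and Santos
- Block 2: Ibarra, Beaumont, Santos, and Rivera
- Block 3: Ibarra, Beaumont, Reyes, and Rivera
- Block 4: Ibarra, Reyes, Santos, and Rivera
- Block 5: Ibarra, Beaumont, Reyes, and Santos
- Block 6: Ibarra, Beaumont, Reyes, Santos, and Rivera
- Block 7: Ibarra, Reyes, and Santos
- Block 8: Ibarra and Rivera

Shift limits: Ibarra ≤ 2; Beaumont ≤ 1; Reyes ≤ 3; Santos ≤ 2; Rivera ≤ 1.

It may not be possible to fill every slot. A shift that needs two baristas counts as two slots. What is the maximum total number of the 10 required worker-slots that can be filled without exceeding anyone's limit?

9

Total capacity across all baristas is 2+1+3+2+1 = 9, and 10 slots are needed, so at most 9 can be filled.
An assignment achieving 9: Block 1→Beaumont+Reyes, Block 2→Santos, Block 3→Reyes, Block 4→Santos, Block 6→Rivera, Block 7→Ibarra+Reyes, Block 8→Ibarra.
Loads: Ibarra 2/2, Beaumont 1/1, Reyes 3/3, Santos 2/2, Rivera 1/1.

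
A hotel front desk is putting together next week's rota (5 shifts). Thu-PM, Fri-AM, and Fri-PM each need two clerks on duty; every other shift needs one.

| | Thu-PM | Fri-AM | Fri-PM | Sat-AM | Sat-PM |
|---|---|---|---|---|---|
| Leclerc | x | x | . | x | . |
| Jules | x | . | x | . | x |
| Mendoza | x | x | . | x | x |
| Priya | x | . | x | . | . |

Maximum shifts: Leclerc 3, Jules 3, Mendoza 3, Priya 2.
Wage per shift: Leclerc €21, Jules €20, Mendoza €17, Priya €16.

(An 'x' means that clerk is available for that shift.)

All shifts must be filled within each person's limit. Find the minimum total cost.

Fri-AM can only be covered by Leclerc and Mendoza, so that assignment is forced.
Fri-PM can only be covered by Jules and Priya, so that assignment is forced.
Picking the cheapest available clerk for each shift independently would cost €141, but that ignores the shift limits.
An optimal schedule: Thu-PM→Priya+Jules, Fri-AM→Mendoza+Leclerc, Fri-PM→Priya+Jules, Sat-AM→Mendoza, Sat-PM→Mendoza.
Total: 16 + 20 + 17 + 21 + 16 + 20 + 17 + 17 = €144.

€144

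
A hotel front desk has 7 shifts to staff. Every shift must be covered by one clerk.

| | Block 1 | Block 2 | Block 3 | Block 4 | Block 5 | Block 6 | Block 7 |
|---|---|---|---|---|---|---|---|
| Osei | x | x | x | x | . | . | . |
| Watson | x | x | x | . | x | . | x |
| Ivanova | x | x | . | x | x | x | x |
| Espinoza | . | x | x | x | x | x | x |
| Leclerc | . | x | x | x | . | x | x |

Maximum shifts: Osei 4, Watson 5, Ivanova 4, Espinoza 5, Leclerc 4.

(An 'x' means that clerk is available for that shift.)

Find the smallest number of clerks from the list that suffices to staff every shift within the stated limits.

7 slots to fill and no one can take more than 5, so at least ⌈7/5⌉ = 2 clerks are needed.
Osei and Ivanova alone can cover everything: Block 1→Osei, Block 2→Osei, Block 3→Osei, Block 4→Osei, Block 5→Ivanova, Block 6→Ivanova, Block 7→Ivanova.

2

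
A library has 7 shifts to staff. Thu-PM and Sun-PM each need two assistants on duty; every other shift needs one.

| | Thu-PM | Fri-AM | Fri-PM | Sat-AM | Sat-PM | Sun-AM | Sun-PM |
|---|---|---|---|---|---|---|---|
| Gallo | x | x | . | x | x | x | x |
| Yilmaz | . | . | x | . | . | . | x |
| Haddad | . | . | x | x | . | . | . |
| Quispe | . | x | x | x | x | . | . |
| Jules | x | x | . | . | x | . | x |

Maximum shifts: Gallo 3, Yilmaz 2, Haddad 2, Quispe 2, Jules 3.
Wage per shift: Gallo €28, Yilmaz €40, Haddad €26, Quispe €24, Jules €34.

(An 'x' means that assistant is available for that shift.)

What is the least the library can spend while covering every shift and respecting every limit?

€252

Thu-PM can only be covered by Gallo and Jules, so that assignment is forced.
Sun-AM can only be covered by Gallo, so that assignment is forced.
Picking the cheapest available assistant for each shift independently would cost €248, but that ignores the shift limits.
An optimal schedule: Thu-PM→Gallo+Jules, Fri-AM→Quispe, Fri-PM→Haddad, Sat-AM→Haddad, Sat-PM→Quispe, Sun-AM→Gallo, Sun-PM→Gallo+Jules.
Total: 28 + 34 + 24 + 26 + 26 + 24 + 28 + 28 + 34 = €252.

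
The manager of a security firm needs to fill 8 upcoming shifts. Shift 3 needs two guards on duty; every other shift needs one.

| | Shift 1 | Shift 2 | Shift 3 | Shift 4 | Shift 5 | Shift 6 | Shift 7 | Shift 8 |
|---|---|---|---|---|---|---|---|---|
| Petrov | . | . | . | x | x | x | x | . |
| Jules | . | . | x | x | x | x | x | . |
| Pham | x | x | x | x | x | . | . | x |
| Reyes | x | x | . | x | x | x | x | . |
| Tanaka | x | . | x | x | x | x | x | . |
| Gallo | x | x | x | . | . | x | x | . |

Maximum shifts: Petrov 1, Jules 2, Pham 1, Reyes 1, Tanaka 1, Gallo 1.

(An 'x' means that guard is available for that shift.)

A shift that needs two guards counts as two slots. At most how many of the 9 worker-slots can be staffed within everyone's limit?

7

Total capacity across all guards is 1+2+1+1+1+1 = 7, and 9 slots are needed, so at most 7 can be filled.
An assignment achieving 7: Shift 1→Tanaka, Shift 2→Reyes, Shift 3→Jules+Gallo, Shift 4→Petrov, Shift 5→Jules, Shift 8→Pham.
Loads: Petrov 1/1, Jules 2/2, Pham 1/1, Reyes 1/1, Tanaka 1/1, Gallo 1/1.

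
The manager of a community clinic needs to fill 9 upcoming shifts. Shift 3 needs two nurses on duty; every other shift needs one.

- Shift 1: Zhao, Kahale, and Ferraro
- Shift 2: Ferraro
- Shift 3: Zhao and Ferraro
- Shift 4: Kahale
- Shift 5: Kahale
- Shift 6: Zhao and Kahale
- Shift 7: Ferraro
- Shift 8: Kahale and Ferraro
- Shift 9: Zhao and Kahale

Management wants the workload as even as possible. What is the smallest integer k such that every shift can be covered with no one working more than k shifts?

With 3 nurses and 10 worker-slots to fill, someone must work at least ⌈10/3⌉ = 4 shifts, so k ≥ 4.
k = 4 works: Shift 1→Zhao, Shift 2→Ferraro, Shift 3→Zhao+Ferraro, Shift 4→Kahale, Shift 5→Kahale, Shift 6→Zhao, Shift 7→Ferraro, Shift 8→Kahale, Shift 9→Zhao.
Loads: Zhao 4, Kahale 3, Ferraro 3 — all ≤ 4.

4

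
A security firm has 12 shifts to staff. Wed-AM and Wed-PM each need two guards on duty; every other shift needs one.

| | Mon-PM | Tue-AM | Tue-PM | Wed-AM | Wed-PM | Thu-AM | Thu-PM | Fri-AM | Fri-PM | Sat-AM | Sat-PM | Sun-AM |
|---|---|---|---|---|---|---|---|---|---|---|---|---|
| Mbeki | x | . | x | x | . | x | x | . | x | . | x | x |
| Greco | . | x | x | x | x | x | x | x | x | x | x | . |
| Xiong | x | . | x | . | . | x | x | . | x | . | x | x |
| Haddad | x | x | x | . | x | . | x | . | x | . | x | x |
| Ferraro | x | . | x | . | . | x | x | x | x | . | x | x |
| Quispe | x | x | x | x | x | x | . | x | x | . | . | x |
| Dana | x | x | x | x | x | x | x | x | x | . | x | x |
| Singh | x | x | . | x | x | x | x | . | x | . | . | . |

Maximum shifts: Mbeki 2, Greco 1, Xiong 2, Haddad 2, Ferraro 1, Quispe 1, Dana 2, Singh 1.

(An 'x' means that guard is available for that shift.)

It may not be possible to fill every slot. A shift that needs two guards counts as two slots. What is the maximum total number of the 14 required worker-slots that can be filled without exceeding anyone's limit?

Total capacity across all guards is 2+1+2+2+1+1+2+1 = 12, and 14 slots are needed, so at most 12 can be filled.
An assignment achieving 12: Mon-PM→Xiong, Tue-AM→Haddad, Tue-PM→Dana, Wed-AM→Mbeki+Quispe, Wed-PM→Haddad+Dana, Thu-AM→Singh, Fri-AM→Ferraro, Sat-AM→Greco, Sat-PM→Mbeki, Sun-AM→Xiong.
Loads: Mbeki 2/2, Greco 1/1, Xiong 2/2, Haddad 2/2, Ferraro 1/1, Quispe 1/1, Dana 2/2, Singh 1/1.

12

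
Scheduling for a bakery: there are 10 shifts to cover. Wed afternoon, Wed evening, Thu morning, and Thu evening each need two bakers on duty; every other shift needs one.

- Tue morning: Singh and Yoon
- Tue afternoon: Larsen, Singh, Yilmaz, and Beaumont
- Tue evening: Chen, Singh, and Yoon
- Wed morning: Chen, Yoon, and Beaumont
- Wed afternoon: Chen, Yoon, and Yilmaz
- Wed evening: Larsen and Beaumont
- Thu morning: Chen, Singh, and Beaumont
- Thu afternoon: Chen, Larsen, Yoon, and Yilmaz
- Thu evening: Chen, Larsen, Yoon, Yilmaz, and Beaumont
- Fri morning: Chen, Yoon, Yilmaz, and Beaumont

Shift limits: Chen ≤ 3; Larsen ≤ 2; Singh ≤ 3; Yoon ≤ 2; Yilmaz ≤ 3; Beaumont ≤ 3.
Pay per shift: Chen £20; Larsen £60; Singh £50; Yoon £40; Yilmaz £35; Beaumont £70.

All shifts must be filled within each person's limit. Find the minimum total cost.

Wed evening can only be covered by Larsen and Beaumont, so that assignment is forced.
Picking the cheapest available baker for each shift independently would cost £465, but that ignores the shift limits.
An optimal schedule: Tue morning→Yoon, Tue afternoon→Singh, Tue evening→Singh, Wed morning→Chen, Wed afternoon→Chen+Yilmaz, Wed evening→Larsen+Beaumont, Thu morning→Chen+Singh, Thu afternoon→Yilmaz, Thu evening→Yoon+Larsen, Fri morning→Yilmaz.
Total: 40 + 50 + 50 + 20 + 20 + 35 + 60 + 70 + 20 + 50 + 35 + 40 + 60 + 35 = £585.

£585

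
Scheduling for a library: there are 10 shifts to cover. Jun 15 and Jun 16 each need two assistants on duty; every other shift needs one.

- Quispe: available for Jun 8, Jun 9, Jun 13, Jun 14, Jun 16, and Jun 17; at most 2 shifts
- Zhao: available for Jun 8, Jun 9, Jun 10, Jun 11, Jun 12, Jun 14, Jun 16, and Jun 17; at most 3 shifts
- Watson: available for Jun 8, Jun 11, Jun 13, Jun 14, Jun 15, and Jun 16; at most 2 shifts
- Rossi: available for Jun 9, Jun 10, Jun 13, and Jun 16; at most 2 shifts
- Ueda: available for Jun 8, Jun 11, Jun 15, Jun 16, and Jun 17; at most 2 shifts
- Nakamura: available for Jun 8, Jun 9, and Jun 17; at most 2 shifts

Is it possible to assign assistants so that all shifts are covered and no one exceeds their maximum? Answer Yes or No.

Jun 12 can only be covered by Zhao, so that assignment is forced.
Jun 15 can only be covered by Watson and Ueda, so that assignment is forced.
One valid schedule: Jun 8→Nakamura, Jun 9→Rossi, Jun 10→Zhao, Jun 11→Zhao, Jun 12→Zhao, Jun 13→Quispe, Jun 14→Quispe, Jun 15→Watson+Ueda, Jun 16→Watson+Rossi, Jun 17→Ueda.
Loads: Quispe 2/2, Zhao 3/3, Watson 2/2, Rossi 2/2, Ueda 2/2, Nakamura 1/2 — all within limits.

Yes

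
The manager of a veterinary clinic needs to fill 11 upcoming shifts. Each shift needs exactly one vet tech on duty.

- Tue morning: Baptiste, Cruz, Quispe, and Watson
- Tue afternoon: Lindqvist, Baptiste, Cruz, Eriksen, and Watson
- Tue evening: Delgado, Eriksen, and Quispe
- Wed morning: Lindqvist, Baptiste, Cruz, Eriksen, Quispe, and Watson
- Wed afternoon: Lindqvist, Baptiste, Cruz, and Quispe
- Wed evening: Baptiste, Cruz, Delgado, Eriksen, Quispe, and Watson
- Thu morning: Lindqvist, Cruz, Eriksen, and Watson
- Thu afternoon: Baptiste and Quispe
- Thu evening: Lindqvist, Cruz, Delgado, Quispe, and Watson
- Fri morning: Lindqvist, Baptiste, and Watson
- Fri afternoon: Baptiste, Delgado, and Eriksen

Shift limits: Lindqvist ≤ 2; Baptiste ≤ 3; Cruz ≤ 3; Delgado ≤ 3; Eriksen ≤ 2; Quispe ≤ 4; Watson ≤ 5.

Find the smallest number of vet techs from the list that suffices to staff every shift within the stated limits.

3

11 slots to fill and no one can take more than 5, so at least ⌈11/5⌉ = 3 vet techs are needed.
Baptiste, Delgado, and Watson alone can cover everything: Tue morning→Baptiste, Tue afternoon→Watson, Tue evening→Delgado, Wed morning→Watson, Wed afternoon→Baptiste, Wed evening→Watson, Thu morning→Watson, Thu afternoon→Baptiste, Thu evening→Delgado, Fri morning→Watson, Fri afternoon→Delgado.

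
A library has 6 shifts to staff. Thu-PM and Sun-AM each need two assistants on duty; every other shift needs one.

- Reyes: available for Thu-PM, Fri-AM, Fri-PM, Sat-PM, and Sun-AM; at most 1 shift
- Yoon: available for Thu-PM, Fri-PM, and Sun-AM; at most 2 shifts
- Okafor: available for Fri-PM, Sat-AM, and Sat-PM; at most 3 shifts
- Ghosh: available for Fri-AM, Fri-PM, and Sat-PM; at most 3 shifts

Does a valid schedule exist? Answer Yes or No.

No

Total capacity is 9 and 8 slots are needed, so capacity alone doesn't rule it out.
Shifts {Thu-PM, Sun-AM} need 4 worker-slots in total, but the assistants available for any of those shifts (Reyes and Yoon) can supply at most 3 among them. So no valid schedule exists.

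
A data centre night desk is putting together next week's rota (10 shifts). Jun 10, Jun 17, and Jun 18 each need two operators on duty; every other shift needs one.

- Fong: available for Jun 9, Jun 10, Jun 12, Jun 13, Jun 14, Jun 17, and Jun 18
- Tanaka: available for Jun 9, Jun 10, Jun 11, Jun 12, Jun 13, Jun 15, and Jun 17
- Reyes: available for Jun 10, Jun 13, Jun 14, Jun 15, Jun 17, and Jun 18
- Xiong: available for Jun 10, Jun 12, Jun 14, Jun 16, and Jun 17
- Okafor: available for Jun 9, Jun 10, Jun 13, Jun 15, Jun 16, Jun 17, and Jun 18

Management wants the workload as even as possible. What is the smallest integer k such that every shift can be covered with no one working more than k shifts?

With 5 operators and 13 worker-slots to fill, someone must work at least ⌈13/5⌉ = 3 shifts, so k ≥ 3.
k = 3 works: Jun 9→Fong, Jun 10→Reyes+Xiong, Jun 11→Tanaka, Jun 12→Fong, Jun 13→Tanaka, Jun 14→Fong, Jun 15→Tanaka, Jun 16→Xiong, Jun 17→Reyes+Xiong, Jun 18→Reyes+Okafor.
Loads: Fong 3, Tanaka 3, Reyes 3, Xiong 3, Okafor 1 — all ≤ 3.

3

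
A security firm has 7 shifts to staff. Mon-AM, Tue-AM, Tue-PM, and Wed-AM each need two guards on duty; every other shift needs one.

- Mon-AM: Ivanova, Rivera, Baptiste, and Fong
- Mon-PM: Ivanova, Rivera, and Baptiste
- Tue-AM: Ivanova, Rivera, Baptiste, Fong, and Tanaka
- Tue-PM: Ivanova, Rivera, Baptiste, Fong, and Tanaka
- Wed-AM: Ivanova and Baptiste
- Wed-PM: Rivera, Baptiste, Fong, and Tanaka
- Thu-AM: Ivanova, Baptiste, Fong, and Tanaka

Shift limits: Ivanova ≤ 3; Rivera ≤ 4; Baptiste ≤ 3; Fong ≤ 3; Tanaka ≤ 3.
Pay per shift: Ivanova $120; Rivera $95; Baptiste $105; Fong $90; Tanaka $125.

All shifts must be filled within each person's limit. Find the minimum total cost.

$1085

Wed-AM can only be covered by Ivanova and Baptiste, so that assignment is forced.
Picking the cheapest available guard for each shift independently would cost $1055, but that ignores the shift limits.
An optimal schedule: Mon-AM→Fong+Rivera, Mon-PM→Rivera, Tue-AM→Rivera+Baptiste, Tue-PM→Rivera+Baptiste, Wed-AM→Baptiste+Ivanova, Wed-PM→Fong, Thu-AM→Fong.
Total: 90 + 95 + 95 + 95 + 105 + 95 + 105 + 105 + 120 + 90 + 90 = $1085.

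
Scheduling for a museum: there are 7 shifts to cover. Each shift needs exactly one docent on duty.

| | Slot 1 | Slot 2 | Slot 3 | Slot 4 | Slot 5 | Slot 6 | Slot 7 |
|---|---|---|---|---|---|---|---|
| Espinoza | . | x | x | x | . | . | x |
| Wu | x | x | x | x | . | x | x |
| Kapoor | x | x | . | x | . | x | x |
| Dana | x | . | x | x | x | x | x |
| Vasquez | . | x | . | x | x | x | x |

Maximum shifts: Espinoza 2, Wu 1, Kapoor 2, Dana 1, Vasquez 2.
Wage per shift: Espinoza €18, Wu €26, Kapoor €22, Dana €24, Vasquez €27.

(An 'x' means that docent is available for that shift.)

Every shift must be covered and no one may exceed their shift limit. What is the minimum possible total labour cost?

€157

Picking the cheapest available docent for each shift independently would cost €140, but that ignores the shift limits.
An optimal schedule: Slot 1→Wu, Slot 2→Espinoza, Slot 3→Espinoza, Slot 4→Kapoor, Slot 5→Dana, Slot 6→Kapoor, Slot 7→Vasquez.
Total: 26 + 18 + 18 + 22 + 24 + 22 + 27 = €157.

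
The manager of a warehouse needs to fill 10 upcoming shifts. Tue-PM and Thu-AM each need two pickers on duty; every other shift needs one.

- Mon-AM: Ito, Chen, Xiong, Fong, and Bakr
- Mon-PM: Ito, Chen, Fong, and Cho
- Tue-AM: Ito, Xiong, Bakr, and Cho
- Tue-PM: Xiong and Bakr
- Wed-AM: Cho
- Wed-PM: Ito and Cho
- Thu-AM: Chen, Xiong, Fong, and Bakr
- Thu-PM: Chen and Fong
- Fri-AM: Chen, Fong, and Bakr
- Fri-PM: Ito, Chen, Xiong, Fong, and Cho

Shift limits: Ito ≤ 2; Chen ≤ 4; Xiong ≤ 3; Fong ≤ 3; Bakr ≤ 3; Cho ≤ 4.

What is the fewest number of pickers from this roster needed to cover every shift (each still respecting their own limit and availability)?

12 slots to fill and no one can take more than 4, so at least ⌈12/4⌉ = 3 pickers are needed.
Any 3 pickers together have capacity at most 4+4+3 = 11 < 12 slots, so 3 can never suffice.
Chen, Xiong, Bakr, and Cho alone can cover everything: Mon-AM→Chen, Mon-PM→Chen, Tue-AM→Xiong, Tue-PM→Xiong+Bakr, Wed-AM→Cho, Wed-PM→Cho, Thu-AM→Xiong+Bakr, Thu-PM→Chen, Fri-AM→Chen, Fri-PM→Cho.

4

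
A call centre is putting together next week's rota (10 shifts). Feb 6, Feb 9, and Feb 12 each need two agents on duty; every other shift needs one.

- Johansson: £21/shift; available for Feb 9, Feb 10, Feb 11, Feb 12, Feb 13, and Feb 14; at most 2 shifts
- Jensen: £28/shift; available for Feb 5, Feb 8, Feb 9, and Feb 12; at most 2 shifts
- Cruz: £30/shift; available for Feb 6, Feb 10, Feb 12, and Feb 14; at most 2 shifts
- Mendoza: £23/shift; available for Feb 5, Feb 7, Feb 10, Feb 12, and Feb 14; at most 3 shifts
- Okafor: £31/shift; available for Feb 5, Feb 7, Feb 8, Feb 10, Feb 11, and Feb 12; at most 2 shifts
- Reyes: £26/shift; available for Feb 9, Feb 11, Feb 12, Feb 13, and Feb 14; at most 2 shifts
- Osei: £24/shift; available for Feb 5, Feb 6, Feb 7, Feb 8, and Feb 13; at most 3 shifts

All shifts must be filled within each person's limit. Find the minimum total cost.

£321

Feb 6 can only be covered by Cruz and Osei, so that assignment is forced.
Picking the cheapest available agent for each shift independently would cost £299, but that ignores the shift limits.
An optimal schedule: Feb 5→Jensen, Feb 6→Osei+Cruz, Feb 7→Mendoza, Feb 8→Osei, Feb 9→Johansson+Reyes, Feb 10→Mendoza, Feb 11→Johansson, Feb 12→Reyes+Jensen, Feb 13→Osei, Feb 14→Mendoza.
Total: 28 + 24 + 30 + 23 + 24 + 21 + 26 + 23 + 21 + 26 + 28 + 24 + 23 = £321.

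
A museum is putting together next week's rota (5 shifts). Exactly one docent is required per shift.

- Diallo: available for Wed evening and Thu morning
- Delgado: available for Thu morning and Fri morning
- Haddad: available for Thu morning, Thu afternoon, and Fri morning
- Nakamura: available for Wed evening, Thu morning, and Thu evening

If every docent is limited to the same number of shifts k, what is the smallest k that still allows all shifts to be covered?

2

With 4 docents and 5 worker-slots to fill, someone must work at least ⌈5/4⌉ = 2 shifts, so k ≥ 2.
k = 2 works: Wed evening→Diallo, Thu morning→Diallo, Thu afternoon→Haddad, Thu evening→Nakamura, Fri morning→Delgado.
Loads: Diallo 2, Delgado 1, Haddad 1, Nakamura 1 — all ≤ 2.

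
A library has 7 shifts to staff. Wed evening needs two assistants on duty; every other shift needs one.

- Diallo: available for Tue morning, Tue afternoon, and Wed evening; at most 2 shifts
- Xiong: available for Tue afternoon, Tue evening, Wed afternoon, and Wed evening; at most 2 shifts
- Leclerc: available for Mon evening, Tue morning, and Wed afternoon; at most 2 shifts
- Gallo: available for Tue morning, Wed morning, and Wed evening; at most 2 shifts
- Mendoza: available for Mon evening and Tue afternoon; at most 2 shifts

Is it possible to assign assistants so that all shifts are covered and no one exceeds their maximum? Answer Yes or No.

Yes

Tue evening can only be covered by Xiong, so that assignment is forced.
Wed morning can only be covered by Gallo, so that assignment is forced.
One valid schedule: Mon evening→Leclerc, Tue morning→Diallo, Tue afternoon→Mendoza, Tue evening→Xiong, Wed morning→Gallo, Wed afternoon→Xiong, Wed evening→Diallo+Gallo.
Loads: Diallo 2/2, Xiong 2/2, Leclerc 1/2, Gallo 2/2, Mendoza 1/2 — all within limits.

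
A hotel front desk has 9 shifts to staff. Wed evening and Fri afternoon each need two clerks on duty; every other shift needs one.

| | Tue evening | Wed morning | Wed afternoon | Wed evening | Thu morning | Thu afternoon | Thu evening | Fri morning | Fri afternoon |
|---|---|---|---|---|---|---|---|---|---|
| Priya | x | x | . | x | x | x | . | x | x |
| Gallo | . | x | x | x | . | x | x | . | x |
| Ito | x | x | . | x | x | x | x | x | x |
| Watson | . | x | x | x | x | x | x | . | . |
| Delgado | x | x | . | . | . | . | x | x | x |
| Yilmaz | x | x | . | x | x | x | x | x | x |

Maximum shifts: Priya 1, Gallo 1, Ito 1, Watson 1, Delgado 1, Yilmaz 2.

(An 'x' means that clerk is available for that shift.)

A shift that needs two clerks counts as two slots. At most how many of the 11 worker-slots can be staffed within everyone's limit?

7

Total capacity across all clerks is 1+1+1+1+1+2 = 7, and 11 slots are needed, so at most 7 can be filled.
An assignment achieving 7: Tue evening→Priya, Wed afternoon→Gallo, Wed evening→Watson+Yilmaz, Thu morning→Ito, Thu afternoon→Yilmaz, Fri morning→Delgado.
Loads: Priya 1/1, Gallo 1/1, Ito 1/1, Watson 1/1, Delgado 1/1, Yilmaz 2/2.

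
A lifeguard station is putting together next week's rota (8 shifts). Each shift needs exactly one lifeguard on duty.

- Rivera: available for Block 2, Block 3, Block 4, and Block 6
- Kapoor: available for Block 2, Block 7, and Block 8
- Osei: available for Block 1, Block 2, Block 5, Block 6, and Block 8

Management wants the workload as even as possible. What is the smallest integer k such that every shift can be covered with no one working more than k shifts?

3

With 3 lifeguards and 8 worker-slots to fill, someone must work at least ⌈8/3⌉ = 3 shifts, so k ≥ 3.
k = 3 works: Block 1→Osei, Block 2→Kapoor, Block 3→Rivera, Block 4→Rivera, Block 5→Osei, Block 6→Rivera, Block 7→Kapoor, Block 8→Kapoor.
Loads: Rivera 3, Kapoor 3, Osei 2 — all ≤ 3.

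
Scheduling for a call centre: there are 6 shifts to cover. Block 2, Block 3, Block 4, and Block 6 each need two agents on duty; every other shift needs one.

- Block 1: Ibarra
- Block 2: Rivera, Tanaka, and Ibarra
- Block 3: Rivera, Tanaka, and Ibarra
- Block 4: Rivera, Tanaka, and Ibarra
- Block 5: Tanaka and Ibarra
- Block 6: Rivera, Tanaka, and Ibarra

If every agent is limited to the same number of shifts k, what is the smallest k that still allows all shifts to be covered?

4

With 3 agents and 10 worker-slots to fill, someone must work at least ⌈10/3⌉ = 4 shifts, so k ≥ 4.
k = 4 works: Block 1→Ibarra, Block 2→Rivera+Tanaka, Block 3→Rivera+Tanaka, Block 4→Rivera+Tanaka, Block 5→Tanaka, Block 6→Rivera+Ibarra.
Loads: Rivera 4, Tanaka 4, Ibarra 2 — all ≤ 4.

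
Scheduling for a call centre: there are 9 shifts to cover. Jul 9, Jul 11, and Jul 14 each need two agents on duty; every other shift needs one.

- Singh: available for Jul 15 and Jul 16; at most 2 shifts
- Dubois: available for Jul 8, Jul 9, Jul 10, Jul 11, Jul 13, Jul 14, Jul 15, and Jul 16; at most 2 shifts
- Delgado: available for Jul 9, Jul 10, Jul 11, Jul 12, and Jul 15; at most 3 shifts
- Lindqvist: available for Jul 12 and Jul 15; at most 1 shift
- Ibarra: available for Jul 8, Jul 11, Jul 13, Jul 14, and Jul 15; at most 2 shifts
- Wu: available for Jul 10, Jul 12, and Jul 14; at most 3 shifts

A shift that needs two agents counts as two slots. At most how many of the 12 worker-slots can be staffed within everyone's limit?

11

Total capacity across all agents is 2+2+3+1+2+3 = 13, and 12 slots are needed, so at most 12 can be filled.
An assignment achieving 11: Jul 8→Dubois, Jul 9→Dubois+Delgado, Jul 10→Delgado, Jul 11→Delgado+Ibarra, Jul 12→Lindqvist, Jul 13→Ibarra, Jul 14→Wu, Jul 15→Singh, Jul 16→Singh.
Loads: Singh 2/2, Dubois 2/2, Delgado 3/3, Lindqvist 1/1, Ibarra 2/2, Wu 1/3.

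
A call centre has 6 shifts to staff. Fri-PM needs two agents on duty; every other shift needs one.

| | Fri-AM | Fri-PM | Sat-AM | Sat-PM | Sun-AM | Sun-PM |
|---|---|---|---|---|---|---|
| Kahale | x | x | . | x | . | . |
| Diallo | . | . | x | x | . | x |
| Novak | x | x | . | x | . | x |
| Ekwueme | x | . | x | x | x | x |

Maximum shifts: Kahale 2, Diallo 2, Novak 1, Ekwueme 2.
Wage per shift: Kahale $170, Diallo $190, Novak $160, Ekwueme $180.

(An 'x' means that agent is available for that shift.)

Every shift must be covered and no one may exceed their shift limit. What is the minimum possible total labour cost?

$1240

Fri-PM can only be covered by Kahale and Novak, so that assignment is forced.
Sun-AM can only be covered by Ekwueme, so that assignment is forced.
Picking the cheapest available agent for each shift independently would cost $1170, but that ignores the shift limits.
An optimal schedule: Fri-AM→Kahale, Fri-PM→Kahale+Novak, Sat-AM→Diallo, Sat-PM→Ekwueme, Sun-AM→Ekwueme, Sun-PM→Diallo.
Total: 170 + 170 + 160 + 190 + 180 + 180 + 190 = $1240.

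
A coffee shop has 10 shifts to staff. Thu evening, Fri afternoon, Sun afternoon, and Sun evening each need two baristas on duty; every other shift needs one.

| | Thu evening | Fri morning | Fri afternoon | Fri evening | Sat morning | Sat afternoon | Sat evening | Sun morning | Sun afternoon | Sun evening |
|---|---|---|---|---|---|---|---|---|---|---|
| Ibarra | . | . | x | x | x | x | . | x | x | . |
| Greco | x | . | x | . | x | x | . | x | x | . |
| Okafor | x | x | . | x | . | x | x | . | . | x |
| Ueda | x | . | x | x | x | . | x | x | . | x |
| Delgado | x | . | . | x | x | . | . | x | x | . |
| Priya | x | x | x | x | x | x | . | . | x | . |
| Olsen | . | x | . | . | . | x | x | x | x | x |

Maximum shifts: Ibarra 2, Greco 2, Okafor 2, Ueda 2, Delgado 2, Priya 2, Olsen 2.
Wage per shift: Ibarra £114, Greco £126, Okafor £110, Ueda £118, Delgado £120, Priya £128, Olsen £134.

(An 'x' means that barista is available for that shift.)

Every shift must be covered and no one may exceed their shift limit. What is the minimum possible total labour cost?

£1700

Picking the cheapest available barista for each shift independently would cost £1590, but that ignores the shift limits.
An optimal schedule: Thu evening→Delgado+Priya, Fri morning→Okafor, Fri afternoon→Ueda+Priya, Fri evening→Ibarra, Sat morning→Ibarra, Sat afternoon→Greco, Sat evening→Okafor, Sun morning→Greco, Sun afternoon→Delgado+Olsen, Sun evening→Ueda+Olsen.
Total: 120 + 128 + 110 + 118 + 128 + 114 + 114 + 126 + 110 + 126 + 120 + 134 + 118 + 134 = £1700.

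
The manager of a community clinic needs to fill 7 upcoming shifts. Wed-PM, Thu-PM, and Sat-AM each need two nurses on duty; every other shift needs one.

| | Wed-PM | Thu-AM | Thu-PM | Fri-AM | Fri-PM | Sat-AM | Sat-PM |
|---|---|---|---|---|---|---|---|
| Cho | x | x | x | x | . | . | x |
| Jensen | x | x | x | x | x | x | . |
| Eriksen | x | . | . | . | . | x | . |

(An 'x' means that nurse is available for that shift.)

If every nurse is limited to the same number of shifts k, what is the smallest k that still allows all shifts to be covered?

With 3 nurses and 10 worker-slots to fill, someone must work at least ⌈10/3⌉ = 4 shifts, so k ≥ 4.
k = 4 works: Wed-PM→Jensen+Eriksen, Thu-AM→Cho, Thu-PM→Cho+Jensen, Fri-AM→Cho, Fri-PM→Jensen, Sat-AM→Jensen+Eriksen, Sat-PM→Cho.
Loads: Cho 4, Jensen 4, Eriksen 2 — all ≤ 4.

4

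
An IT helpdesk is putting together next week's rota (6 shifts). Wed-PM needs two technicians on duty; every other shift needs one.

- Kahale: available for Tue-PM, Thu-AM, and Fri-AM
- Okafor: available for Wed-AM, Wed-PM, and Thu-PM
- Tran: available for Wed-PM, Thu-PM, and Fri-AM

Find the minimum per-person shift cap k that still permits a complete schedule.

With 3 technicians and 7 worker-slots to fill, someone must work at least ⌈7/3⌉ = 3 shifts, so k ≥ 3.
k = 3 works: Tue-PM→Kahale, Wed-AM→Okafor, Wed-PM→Okafor+Tran, Thu-AM→Kahale, Thu-PM→Okafor, Fri-AM→Kahale.
Loads: Kahale 3, Okafor 3, Tran 1 — all ≤ 3.

3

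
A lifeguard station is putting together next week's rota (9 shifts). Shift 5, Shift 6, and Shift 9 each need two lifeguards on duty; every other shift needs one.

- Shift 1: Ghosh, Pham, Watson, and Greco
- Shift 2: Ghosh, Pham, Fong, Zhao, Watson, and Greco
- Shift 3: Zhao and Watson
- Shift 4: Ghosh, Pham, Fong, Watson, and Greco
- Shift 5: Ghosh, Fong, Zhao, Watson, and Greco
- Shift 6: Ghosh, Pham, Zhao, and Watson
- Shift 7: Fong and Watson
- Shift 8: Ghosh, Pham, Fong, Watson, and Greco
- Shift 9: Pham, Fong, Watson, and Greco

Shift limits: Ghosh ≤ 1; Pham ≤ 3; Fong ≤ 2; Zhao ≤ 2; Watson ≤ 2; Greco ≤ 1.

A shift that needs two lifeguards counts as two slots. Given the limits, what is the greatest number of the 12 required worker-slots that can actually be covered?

Total capacity across all lifeguards is 1+3+2+2+2+1 = 11, and 12 slots are needed, so at most 11 can be filled.
An assignment achieving 11: Shift 1→Ghosh, Shift 3→Zhao, Shift 4→Pham, Shift 5→Watson+Greco, Shift 6→Pham+Zhao, Shift 7→Fong, Shift 8→Watson, Shift 9→Pham+Fong.
Loads: Ghosh 1/1, Pham 3/3, Fong 2/2, Zhao 2/2, Watson 2/2, Greco 1/1.

11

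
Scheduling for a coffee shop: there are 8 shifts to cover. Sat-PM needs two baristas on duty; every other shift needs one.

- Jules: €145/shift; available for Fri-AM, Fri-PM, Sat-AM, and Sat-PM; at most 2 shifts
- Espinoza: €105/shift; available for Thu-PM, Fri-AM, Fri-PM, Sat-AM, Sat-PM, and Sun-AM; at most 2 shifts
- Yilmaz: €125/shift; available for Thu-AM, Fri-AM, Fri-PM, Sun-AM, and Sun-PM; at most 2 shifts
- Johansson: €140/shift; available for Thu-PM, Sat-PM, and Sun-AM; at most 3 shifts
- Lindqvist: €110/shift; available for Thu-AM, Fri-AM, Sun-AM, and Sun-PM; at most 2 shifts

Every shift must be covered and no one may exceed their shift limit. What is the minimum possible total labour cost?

Picking the cheapest available barista for each shift independently would cost €990, but that ignores the shift limits.
An optimal schedule: Thu-AM→Lindqvist, Thu-PM→Johansson, Fri-AM→Yilmaz, Fri-PM→Yilmaz, Sat-AM→Espinoza, Sat-PM→Espinoza+Johansson, Sun-AM→Johansson, Sun-PM→Lindqvist.
Total: 110 + 140 + 125 + 125 + 105 + 105 + 140 + 140 + 110 = €1100.

€1100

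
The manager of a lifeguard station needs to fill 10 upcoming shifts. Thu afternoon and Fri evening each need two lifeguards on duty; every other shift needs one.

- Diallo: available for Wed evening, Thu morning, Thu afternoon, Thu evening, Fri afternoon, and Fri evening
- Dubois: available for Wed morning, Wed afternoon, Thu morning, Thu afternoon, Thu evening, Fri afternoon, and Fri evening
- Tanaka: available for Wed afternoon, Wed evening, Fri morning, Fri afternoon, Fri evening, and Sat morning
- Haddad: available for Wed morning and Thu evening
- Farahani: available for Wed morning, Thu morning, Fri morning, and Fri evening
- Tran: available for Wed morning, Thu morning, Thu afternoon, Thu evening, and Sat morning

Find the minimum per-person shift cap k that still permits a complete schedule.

With 6 lifeguards and 12 worker-slots to fill, someone must work at least ⌈12/6⌉ = 2 shifts, so k ≥ 2.
k = 2 works: Wed morning→Haddad, Wed afternoon→Dubois, Wed evening→Diallo, Thu morning→Farahani, Thu afternoon→Diallo+Tran, Thu evening→Haddad, Fri morning→Tanaka, Fri afternoon→Dubois, Fri evening→Tanaka+Farahani, Sat morning→Tran.
Loads: Diallo 2, Dubois 2, Tanaka 2, Haddad 2, Farahani 2, Tran 2 — all ≤ 2.

2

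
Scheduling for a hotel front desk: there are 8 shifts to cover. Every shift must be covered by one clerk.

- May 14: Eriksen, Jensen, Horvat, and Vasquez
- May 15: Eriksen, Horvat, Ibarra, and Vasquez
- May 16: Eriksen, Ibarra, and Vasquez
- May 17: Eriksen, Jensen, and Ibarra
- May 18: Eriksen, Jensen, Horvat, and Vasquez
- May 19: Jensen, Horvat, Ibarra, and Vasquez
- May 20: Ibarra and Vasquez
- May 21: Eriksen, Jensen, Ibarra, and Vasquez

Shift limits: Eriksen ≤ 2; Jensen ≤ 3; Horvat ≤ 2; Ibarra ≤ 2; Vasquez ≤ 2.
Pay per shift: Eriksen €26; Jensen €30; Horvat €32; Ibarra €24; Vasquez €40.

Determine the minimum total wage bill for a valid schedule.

€222

Picking the cheapest available clerk for each shift independently would cost €196, but that ignores the shift limits.
An optimal schedule: May 14→Jensen, May 15→Horvat, May 16→Eriksen, May 17→Eriksen, May 18→Jensen, May 19→Jensen, May 20→Ibarra, May 21→Ibarra.
Total: 30 + 32 + 26 + 26 + 30 + 30 + 24 + 24 = €222.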